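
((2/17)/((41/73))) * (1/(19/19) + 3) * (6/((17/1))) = 3504/11849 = 0.30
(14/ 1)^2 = 196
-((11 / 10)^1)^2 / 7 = -121 / 700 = -0.17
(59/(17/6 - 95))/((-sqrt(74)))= 0.07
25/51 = 0.49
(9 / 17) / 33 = 3 / 187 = 0.02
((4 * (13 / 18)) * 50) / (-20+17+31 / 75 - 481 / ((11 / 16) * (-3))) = 178750 / 285399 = 0.63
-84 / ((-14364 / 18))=2 / 19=0.11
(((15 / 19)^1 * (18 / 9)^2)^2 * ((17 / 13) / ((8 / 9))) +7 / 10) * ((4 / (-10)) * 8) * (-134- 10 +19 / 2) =776173676 / 117325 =6615.59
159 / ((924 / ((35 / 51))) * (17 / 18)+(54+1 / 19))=5035 / 41979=0.12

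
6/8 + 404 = 1619/4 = 404.75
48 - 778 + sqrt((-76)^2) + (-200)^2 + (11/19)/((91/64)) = 68029938/1729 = 39346.41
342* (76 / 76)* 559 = 191178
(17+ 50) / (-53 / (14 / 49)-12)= -134 / 395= -0.34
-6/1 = -6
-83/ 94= -0.88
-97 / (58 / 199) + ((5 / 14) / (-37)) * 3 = -2499956 / 7511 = -332.84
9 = 9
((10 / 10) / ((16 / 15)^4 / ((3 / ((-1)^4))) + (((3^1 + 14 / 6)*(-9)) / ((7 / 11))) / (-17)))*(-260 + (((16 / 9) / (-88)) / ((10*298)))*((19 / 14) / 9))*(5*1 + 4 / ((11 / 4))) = -2187277551049875 / 6345399146944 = -344.70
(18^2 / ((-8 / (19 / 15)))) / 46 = -513 / 460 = -1.12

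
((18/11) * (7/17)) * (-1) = -126/187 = -0.67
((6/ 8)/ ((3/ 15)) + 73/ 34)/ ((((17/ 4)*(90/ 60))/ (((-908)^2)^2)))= 545152191611392/ 867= 628779921120.41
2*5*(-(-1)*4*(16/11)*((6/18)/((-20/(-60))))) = 640/11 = 58.18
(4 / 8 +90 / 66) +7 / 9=523 / 198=2.64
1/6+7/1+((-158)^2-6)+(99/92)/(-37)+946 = 264604537/10212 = 25911.14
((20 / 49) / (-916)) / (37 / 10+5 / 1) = -50 / 976227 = -0.00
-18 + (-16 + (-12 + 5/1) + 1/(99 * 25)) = -101474/2475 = -41.00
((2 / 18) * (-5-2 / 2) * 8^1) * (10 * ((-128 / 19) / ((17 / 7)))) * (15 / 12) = 179200 / 969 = 184.93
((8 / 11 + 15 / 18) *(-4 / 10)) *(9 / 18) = -103 / 330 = -0.31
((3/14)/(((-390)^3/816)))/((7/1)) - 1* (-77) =3108480358/40369875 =77.00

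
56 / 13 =4.31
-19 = -19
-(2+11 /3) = -5.67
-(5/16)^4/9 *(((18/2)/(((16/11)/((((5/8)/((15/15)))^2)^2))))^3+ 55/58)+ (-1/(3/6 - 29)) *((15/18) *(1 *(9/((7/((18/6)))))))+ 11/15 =2702942619064651564634921/3201709135153398326231040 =0.84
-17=-17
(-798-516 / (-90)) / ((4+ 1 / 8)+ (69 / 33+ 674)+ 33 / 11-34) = -1.22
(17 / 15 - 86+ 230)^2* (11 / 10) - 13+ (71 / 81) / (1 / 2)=468965821 / 20250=23158.81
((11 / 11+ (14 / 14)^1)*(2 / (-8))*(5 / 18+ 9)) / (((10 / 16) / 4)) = -1336 / 45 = -29.69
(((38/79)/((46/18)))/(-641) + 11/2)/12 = 12810983/27952728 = 0.46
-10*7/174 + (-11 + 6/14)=-6683/609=-10.97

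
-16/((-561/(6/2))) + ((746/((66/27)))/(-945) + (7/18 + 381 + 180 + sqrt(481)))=sqrt(481) + 66109259/117810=583.08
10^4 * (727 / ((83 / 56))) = 407120000 / 83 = 4905060.24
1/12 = 0.08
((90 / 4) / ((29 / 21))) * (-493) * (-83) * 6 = 4000185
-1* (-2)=2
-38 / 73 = -0.52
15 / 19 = 0.79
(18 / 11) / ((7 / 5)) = 90 / 77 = 1.17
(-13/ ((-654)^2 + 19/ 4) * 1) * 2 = -0.00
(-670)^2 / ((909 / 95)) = 42645500 / 909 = 46914.74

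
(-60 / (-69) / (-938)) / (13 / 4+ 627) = -0.00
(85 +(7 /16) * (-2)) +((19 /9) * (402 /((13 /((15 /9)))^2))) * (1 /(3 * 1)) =9721897 /109512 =88.77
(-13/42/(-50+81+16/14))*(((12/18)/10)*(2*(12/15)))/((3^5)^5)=-52/42893985853051875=-0.00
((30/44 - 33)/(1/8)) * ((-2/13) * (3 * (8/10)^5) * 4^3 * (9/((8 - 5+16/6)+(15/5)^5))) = 90.57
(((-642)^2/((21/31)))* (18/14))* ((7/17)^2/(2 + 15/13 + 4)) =5358132/289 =18540.25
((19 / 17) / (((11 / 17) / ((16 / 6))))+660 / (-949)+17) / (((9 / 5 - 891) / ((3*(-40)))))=65485700 / 23205897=2.82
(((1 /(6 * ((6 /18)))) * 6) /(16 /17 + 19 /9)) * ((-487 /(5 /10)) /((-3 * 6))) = 24837 /467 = 53.18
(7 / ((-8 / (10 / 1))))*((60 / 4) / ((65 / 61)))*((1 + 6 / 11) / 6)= -36295 / 1144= -31.73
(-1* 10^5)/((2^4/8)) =-50000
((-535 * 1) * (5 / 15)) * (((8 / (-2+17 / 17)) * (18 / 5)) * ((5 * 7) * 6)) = 1078560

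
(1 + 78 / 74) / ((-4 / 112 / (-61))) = 129808 / 37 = 3508.32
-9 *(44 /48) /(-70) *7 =33 /40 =0.82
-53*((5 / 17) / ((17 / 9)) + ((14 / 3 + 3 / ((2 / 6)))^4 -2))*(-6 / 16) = 10819973267 / 15606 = 693321.37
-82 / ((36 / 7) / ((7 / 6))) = -2009 / 108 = -18.60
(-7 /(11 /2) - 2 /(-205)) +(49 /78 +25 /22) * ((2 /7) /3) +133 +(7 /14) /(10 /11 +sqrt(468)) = 363 * sqrt(13) /56528 +13770585183829 /104398454160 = 131.93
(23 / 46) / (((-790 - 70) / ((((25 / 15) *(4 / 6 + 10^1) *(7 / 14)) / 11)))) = -2 / 4257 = -0.00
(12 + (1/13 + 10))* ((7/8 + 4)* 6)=2583/4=645.75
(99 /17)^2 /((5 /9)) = 88209 /1445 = 61.04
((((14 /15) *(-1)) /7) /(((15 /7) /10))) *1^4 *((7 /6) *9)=-98 /15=-6.53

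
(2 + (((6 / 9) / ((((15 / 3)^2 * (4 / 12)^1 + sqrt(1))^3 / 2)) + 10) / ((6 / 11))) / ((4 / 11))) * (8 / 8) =52.42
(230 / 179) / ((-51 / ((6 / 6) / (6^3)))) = -115 / 985932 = -0.00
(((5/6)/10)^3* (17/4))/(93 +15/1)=0.00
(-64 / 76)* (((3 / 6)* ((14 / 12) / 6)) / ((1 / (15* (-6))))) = 140 / 19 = 7.37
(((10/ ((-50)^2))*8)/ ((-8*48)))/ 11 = -1/ 132000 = -0.00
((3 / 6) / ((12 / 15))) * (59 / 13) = 295 / 104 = 2.84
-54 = -54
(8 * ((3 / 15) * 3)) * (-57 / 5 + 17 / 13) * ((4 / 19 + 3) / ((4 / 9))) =-2160864 / 6175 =-349.94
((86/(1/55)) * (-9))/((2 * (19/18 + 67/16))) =-613008/151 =-4059.66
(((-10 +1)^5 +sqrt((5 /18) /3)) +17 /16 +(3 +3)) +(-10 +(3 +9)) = -944639 /16 +sqrt(30) /18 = -59039.63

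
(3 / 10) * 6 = 9 / 5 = 1.80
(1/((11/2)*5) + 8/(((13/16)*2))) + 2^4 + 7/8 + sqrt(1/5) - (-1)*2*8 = sqrt(5)/5 + 216413/5720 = 38.28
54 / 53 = 1.02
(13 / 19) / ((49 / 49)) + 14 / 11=409 / 209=1.96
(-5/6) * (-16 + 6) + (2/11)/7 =1931/231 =8.36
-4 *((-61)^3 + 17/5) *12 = 54474624/5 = 10894924.80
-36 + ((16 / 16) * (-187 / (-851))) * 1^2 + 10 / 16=-239337 / 6808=-35.16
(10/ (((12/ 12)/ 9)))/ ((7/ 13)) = 1170/ 7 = 167.14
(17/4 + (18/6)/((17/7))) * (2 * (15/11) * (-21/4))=-78.54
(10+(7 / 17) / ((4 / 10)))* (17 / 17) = 375 / 34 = 11.03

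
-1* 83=-83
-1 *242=-242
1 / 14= 0.07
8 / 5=1.60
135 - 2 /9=1213 /9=134.78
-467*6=-2802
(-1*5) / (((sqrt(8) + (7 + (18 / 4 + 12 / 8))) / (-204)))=13260 / 161 - 2040*sqrt(2) / 161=64.44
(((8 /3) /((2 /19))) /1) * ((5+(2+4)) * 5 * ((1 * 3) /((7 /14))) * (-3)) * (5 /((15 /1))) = -8360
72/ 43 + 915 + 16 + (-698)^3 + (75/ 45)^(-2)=-365572518388/ 1075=-340067458.97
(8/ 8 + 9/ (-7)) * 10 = -20/ 7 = -2.86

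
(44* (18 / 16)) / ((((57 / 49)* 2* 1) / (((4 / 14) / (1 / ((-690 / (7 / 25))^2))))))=4909781250 / 133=36915648.50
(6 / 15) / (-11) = -2 / 55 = -0.04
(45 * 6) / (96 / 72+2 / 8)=3240 / 19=170.53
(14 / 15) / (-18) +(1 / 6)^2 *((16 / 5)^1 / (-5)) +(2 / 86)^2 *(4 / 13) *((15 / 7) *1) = -7867673 / 113574825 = -0.07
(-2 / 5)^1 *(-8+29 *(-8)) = 96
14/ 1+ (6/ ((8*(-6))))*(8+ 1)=103/ 8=12.88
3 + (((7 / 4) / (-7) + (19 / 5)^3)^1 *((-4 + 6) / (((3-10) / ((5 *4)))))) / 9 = -49897 / 1575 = -31.68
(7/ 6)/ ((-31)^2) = 7/ 5766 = 0.00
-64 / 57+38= 2102 / 57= 36.88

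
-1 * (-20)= 20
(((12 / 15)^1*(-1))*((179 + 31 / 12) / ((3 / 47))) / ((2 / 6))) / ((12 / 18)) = -10241.30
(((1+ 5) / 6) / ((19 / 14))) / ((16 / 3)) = 21 / 152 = 0.14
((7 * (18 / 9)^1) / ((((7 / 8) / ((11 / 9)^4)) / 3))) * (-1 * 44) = -10307264 / 2187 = -4712.97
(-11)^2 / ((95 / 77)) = 9317 / 95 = 98.07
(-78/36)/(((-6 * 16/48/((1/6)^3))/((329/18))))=4277/46656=0.09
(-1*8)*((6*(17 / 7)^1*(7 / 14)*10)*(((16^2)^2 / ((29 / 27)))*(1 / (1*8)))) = -902430720 / 203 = -4445471.53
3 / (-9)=-1 / 3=-0.33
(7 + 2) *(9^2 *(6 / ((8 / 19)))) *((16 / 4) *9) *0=0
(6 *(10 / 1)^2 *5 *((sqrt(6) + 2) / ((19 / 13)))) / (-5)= -7800 *sqrt(6) / 19 -15600 / 19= -1826.63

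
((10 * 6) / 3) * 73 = 1460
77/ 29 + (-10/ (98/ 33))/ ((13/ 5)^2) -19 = -16.84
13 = 13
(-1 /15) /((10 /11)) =-11 /150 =-0.07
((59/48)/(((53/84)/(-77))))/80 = -31801/16960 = -1.88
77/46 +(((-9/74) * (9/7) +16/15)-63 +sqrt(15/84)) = -5398453/89355 +sqrt(35)/14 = -59.99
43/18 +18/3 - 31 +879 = 15415/18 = 856.39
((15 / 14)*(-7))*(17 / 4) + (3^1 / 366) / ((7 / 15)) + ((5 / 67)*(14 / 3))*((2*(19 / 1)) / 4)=-19602185 / 686616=-28.55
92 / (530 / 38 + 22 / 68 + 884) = 59432 / 580283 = 0.10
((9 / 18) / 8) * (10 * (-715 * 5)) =-17875 / 8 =-2234.38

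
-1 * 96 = -96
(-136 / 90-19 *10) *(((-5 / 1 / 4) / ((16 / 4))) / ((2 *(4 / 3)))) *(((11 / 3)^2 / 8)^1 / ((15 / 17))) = 8863613 / 207360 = 42.75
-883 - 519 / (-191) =-168134 / 191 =-880.28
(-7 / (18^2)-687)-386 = -347659 / 324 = -1073.02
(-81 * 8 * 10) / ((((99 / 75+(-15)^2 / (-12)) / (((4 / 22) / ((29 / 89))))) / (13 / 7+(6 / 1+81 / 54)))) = 2518344000 / 1297373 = 1941.11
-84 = -84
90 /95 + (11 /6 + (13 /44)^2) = 316489 /110352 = 2.87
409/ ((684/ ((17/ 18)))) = 6953/ 12312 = 0.56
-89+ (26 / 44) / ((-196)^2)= -75218515 / 845152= -89.00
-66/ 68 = -33/ 34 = -0.97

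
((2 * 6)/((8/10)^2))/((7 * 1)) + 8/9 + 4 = 1907/252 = 7.57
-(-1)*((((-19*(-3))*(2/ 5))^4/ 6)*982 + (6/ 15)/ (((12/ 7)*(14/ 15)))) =110570592433/ 2500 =44228236.97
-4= -4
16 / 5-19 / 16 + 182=14721 / 80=184.01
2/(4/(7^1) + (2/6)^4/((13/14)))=7371/2155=3.42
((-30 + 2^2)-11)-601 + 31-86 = -693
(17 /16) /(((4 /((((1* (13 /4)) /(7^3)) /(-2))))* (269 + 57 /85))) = -0.00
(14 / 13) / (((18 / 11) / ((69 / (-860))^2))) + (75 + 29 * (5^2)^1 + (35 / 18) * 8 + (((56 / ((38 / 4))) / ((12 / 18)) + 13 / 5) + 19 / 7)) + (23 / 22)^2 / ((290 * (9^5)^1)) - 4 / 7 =219693986115388793479 / 264964573337864400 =829.14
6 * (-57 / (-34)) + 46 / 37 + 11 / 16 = 120663 / 10064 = 11.99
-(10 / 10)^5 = -1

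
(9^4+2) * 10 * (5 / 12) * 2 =164075 / 3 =54691.67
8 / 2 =4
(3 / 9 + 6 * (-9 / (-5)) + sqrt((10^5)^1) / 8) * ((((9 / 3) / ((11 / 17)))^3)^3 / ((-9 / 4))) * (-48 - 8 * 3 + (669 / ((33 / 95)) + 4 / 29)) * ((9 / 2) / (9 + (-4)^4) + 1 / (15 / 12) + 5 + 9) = -6022906271352255773852235 * sqrt(10) / 39865821611737 - 134110046308776895231109766 / 996645540293425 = -612316586405.17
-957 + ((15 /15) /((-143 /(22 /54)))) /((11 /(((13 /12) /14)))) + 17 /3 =-47467729 /49896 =-951.33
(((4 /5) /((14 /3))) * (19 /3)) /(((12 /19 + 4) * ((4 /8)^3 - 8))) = -722 /24255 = -0.03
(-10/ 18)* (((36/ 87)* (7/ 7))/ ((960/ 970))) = -0.23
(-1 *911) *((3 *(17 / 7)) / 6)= -15487 / 14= -1106.21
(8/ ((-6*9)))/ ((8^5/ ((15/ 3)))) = -5/ 221184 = -0.00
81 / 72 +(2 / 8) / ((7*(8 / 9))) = 261 / 224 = 1.17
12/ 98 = 6/ 49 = 0.12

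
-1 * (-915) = 915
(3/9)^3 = 1/27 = 0.04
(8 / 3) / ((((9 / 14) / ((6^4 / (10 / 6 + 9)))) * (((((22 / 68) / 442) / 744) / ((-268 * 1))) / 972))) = -1467931254386688 / 11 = -133448295853335.27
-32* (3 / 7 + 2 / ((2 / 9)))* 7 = -2112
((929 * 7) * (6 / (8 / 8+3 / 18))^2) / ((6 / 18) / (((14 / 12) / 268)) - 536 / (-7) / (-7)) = 175581 / 67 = 2620.61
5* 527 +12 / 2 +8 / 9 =23777 / 9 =2641.89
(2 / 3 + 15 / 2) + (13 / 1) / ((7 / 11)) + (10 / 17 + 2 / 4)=10597 / 357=29.68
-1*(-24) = 24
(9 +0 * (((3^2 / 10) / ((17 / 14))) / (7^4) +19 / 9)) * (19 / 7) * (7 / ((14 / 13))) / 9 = 247 / 14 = 17.64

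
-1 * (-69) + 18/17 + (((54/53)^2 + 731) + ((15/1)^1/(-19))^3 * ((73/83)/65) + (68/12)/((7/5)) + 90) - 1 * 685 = 1566997674824149/7421679621993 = 211.14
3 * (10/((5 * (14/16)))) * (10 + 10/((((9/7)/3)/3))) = 3840/7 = 548.57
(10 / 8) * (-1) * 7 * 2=-35 / 2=-17.50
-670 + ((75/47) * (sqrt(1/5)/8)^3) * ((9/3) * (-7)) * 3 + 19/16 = -10701/16- 189 * sqrt(5)/24064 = -668.83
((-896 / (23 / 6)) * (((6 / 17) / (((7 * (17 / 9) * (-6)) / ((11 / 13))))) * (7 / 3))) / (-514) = -88704 / 22207627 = -0.00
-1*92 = -92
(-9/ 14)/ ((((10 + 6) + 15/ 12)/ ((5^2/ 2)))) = -75/ 161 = -0.47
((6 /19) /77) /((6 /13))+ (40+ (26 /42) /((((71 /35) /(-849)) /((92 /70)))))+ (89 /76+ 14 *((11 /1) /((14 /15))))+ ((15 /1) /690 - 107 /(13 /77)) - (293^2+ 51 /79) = -850095494828519 /9814336532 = -86617.72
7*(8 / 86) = 28 / 43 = 0.65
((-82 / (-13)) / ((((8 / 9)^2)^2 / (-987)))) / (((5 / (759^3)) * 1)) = -116090417972224773 / 133120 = -872073452315.39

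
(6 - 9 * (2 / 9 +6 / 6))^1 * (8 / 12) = -3.33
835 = 835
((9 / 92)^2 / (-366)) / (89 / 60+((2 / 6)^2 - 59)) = 1215 / 2667484616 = 0.00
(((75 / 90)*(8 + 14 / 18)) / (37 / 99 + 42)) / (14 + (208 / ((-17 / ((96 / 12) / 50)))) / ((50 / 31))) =9233125 / 683889036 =0.01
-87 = -87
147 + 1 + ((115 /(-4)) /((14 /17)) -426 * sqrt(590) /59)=6333 /56 -426 * sqrt(590) /59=-62.29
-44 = -44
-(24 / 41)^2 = -576 / 1681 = -0.34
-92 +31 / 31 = -91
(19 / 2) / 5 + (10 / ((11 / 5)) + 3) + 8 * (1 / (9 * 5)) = 9527 / 990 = 9.62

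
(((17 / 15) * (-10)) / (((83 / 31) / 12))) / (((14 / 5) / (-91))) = 137020 / 83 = 1650.84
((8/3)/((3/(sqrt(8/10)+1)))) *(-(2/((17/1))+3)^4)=-159.09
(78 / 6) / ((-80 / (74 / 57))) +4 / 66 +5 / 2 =19643 / 8360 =2.35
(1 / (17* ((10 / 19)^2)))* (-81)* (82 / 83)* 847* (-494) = 250816695129 / 35275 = 7110324.45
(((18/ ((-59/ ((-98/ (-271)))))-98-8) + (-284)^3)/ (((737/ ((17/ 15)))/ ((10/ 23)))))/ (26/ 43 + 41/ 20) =-3569722429422320/ 618760437537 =-5769.15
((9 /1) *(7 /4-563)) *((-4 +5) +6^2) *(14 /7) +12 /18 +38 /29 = -65039551 /174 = -373790.52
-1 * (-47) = 47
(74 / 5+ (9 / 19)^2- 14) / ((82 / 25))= 9245 / 29602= 0.31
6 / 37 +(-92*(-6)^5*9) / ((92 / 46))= 119112774 / 37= 3219264.16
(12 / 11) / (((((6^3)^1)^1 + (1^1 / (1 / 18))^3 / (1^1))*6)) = 1 / 33264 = 0.00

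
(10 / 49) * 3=30 / 49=0.61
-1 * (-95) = 95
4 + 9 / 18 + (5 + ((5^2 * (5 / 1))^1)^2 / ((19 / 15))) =469111 / 38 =12345.03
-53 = -53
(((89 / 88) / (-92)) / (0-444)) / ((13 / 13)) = 89 / 3594624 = 0.00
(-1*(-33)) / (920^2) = 33 / 846400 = 0.00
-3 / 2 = -1.50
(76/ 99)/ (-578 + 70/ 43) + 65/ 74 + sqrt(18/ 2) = 87993245/ 22695948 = 3.88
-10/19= -0.53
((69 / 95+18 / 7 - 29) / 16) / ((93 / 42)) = -4273 / 5890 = -0.73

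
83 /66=1.26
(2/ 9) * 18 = 4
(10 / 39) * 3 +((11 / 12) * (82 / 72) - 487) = -2724809 / 5616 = -485.19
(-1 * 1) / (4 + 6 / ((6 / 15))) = -1 / 19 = -0.05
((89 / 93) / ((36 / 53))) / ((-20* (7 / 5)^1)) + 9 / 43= 640865 / 4030992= 0.16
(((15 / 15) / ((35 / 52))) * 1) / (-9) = -52 / 315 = -0.17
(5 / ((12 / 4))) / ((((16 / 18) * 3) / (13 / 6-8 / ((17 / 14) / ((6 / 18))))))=-5 / 272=-0.02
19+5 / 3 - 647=-1879 / 3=-626.33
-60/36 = -5/3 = -1.67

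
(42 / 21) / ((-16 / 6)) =-3 / 4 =-0.75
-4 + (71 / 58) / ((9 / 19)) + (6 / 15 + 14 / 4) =3242 / 1305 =2.48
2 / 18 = 1 / 9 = 0.11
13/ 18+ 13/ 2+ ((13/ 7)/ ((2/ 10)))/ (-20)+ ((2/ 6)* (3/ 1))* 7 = 3467/ 252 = 13.76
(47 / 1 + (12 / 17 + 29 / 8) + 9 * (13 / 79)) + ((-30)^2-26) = 9957667 / 10744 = 926.81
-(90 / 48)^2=-225 / 64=-3.52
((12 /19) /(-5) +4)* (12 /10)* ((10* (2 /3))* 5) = 2944 /19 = 154.95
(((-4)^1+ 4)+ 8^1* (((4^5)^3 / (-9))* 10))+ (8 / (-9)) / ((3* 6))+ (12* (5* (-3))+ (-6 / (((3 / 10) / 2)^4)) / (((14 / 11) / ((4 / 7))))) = -37881633385336 / 3969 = -9544377270.18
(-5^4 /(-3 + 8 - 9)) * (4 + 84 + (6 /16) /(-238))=104718125 /7616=13749.75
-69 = -69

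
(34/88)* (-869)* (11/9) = -14773/36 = -410.36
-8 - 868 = -876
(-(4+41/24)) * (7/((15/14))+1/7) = -96037/2520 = -38.11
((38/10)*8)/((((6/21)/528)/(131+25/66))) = 36903776/5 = 7380755.20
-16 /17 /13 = -16 /221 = -0.07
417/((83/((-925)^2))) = 356795625/83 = 4298742.47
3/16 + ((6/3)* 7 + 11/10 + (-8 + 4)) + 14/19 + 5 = 25877/1520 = 17.02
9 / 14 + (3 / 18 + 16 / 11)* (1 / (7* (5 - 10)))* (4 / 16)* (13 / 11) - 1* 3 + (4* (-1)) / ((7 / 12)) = -937931 / 101640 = -9.23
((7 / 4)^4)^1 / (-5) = -2401 / 1280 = -1.88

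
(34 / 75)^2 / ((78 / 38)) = 21964 / 219375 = 0.10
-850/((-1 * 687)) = 850/687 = 1.24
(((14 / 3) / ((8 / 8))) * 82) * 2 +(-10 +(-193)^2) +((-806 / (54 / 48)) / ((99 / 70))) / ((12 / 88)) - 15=8328688 / 243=34274.44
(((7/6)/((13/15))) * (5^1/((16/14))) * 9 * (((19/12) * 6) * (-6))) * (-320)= 12568500/13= 966807.69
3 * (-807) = -2421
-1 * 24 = -24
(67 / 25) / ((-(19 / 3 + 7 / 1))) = -201 / 1000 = -0.20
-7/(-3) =7/3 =2.33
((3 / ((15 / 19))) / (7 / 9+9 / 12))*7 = 4788 / 275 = 17.41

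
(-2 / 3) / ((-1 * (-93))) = -2 / 279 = -0.01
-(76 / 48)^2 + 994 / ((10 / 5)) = 71207 / 144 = 494.49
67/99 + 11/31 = 3166/3069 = 1.03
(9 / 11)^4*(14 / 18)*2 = 0.70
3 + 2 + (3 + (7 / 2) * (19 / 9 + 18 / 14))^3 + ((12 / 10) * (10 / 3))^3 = 2456405 / 729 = 3369.55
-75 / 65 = -15 / 13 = -1.15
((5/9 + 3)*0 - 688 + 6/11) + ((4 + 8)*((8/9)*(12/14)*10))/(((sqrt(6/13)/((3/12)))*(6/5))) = -7562/11 + 200*sqrt(78)/63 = -659.42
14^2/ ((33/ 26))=5096/ 33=154.42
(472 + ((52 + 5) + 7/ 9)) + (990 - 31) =13399/ 9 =1488.78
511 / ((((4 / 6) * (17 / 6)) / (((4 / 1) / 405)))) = 2044 / 765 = 2.67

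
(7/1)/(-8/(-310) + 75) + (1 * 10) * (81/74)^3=31120470965/2356174948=13.21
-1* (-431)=431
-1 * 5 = -5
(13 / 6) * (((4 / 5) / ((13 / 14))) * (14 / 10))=196 / 75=2.61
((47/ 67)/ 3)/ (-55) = -47/ 11055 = -0.00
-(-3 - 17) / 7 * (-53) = -1060 / 7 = -151.43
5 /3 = 1.67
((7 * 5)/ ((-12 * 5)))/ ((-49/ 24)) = 2/ 7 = 0.29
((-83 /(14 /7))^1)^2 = 6889 /4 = 1722.25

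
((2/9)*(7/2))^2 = 49/81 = 0.60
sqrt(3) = 1.73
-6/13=-0.46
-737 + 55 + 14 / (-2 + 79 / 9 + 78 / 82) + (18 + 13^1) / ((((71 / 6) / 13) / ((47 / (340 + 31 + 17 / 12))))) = -305819137399 / 452468374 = -675.89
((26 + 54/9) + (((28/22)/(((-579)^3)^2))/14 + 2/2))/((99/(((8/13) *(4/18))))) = 218825530526817841984/4800485075932066408173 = 0.05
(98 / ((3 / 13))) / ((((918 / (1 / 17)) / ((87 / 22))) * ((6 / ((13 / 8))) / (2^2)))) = 240149 / 2059992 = 0.12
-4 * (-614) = 2456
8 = 8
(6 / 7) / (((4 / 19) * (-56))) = -57 / 784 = -0.07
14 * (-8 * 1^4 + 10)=28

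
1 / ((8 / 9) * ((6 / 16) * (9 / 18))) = 6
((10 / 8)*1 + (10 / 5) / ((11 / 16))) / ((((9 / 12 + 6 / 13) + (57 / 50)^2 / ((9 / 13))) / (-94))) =-69883125 / 552112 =-126.57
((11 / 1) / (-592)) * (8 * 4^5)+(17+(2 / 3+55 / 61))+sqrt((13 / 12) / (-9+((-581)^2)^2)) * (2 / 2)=-904930 / 6771+sqrt(6573890118) / 26295560472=-133.65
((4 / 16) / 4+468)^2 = 56085121 / 256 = 219082.50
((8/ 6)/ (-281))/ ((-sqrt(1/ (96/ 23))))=16 * sqrt(138)/ 19389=0.01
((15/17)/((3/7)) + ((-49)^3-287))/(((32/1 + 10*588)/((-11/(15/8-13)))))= -22053647/1118107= -19.72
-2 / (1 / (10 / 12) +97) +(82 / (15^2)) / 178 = -180119 / 9832275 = -0.02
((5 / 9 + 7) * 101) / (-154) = -3434 / 693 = -4.96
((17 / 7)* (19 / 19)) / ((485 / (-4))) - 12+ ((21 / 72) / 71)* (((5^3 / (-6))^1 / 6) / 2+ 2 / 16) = -12.03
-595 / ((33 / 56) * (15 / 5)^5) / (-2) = 16660 / 8019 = 2.08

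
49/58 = 0.84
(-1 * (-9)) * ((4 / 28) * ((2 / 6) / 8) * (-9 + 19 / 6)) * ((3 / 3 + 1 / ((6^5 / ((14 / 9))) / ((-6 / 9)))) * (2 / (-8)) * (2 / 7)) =262405 / 11757312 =0.02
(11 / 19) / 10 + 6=1151 / 190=6.06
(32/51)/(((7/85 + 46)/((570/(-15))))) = -6080/11751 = -0.52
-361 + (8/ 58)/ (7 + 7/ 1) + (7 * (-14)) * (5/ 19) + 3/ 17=-25349182/ 65569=-386.60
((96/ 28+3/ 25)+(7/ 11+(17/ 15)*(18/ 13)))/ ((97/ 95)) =5.64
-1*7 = -7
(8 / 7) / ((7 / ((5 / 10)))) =4 / 49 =0.08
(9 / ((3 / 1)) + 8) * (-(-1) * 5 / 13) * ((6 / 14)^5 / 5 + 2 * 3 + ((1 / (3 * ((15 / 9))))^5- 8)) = -1153625748 / 136556875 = -8.45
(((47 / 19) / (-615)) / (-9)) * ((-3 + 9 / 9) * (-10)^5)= 1880000 / 21033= 89.38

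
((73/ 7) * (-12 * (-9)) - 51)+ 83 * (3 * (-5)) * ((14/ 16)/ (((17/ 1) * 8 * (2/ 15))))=15463677/ 15232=1015.21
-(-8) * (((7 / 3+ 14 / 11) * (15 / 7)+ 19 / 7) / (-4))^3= -64964808 / 456533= -142.30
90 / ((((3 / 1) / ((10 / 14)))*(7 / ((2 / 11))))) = 300 / 539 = 0.56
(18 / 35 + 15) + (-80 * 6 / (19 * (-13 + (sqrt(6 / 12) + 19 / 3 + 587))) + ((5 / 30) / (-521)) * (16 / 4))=4320 * sqrt(2) / 115180907 + 97472714489173 / 6300971517435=15.47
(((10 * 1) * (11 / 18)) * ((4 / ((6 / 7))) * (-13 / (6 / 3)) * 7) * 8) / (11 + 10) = -40040 / 81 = -494.32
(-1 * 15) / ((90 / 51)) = -17 / 2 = -8.50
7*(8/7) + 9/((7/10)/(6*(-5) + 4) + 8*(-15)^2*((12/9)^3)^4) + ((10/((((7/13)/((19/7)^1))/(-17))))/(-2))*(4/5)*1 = 14995072673634856/42748326114193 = 350.78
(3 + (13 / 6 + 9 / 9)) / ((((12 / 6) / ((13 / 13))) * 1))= 37 / 12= 3.08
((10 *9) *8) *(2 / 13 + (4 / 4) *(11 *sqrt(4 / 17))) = 1440 / 13 + 15840 *sqrt(17) / 17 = 3952.53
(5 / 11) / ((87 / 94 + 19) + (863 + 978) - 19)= 470 / 1904551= 0.00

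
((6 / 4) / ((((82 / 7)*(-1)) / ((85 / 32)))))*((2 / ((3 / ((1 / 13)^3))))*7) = -0.00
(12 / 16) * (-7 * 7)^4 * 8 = 34588806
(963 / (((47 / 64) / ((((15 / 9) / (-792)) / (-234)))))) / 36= 535 / 1633203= 0.00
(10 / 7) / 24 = 5 / 84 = 0.06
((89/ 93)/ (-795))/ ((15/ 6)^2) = -356/ 1848375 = -0.00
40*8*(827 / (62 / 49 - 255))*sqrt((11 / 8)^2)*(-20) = 356602400 / 12433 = 28681.93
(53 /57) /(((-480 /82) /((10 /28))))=-2173 /38304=-0.06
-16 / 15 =-1.07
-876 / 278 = -438 / 139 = -3.15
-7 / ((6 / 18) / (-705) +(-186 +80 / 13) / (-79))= -15204735 / 4943843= -3.08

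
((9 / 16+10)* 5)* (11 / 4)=9295 / 64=145.23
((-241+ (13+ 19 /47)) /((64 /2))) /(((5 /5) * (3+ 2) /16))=-10697 /470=-22.76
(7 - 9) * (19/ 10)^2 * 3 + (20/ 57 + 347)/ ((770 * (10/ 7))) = -1338283/ 62700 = -21.34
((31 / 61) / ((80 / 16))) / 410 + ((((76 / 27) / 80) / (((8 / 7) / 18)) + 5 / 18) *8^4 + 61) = 3903786169 / 1125450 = 3468.64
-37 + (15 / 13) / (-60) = -1925 / 52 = -37.02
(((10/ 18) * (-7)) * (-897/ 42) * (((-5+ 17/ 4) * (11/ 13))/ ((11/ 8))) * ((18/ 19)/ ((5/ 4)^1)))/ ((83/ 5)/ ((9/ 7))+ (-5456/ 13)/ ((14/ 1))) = 2260440/ 1327891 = 1.70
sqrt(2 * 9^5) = 343.65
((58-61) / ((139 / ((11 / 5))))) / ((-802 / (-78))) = -1287 / 278695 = -0.00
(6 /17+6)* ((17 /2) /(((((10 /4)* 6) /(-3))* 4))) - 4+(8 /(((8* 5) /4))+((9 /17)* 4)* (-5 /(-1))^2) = 7997 /170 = 47.04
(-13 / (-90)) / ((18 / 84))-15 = -1934 / 135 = -14.33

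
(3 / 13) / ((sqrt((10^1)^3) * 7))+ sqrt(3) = 3 * sqrt(10) / 9100+ sqrt(3) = 1.73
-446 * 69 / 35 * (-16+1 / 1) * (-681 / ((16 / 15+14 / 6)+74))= -34928490 / 301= -116041.50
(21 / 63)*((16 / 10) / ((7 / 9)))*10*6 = 288 / 7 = 41.14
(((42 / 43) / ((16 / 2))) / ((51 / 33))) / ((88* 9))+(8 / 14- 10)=-4631567 / 491232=-9.43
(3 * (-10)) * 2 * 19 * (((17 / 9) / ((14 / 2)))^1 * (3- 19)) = 103360 / 21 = 4921.90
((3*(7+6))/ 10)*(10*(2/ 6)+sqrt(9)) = 247/ 10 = 24.70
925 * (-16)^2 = 236800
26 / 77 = 0.34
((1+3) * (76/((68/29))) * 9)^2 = 393466896/289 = 1361477.15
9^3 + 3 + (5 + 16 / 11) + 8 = 8211 / 11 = 746.45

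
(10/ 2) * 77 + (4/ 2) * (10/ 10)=387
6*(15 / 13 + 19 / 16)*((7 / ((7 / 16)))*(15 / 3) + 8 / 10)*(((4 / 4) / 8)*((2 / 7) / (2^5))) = 147561 / 116480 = 1.27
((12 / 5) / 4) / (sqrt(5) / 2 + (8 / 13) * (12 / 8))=-1872 / 1345 + 1014 * sqrt(5) / 1345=0.29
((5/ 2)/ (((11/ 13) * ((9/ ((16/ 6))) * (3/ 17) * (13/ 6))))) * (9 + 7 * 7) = 39440/ 297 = 132.79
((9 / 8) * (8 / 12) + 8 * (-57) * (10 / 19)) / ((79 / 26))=-12441 / 158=-78.74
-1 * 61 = -61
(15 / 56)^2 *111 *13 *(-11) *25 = -89285625 / 3136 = -28471.18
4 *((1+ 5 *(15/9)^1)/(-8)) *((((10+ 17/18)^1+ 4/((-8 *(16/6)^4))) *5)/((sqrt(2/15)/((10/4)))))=-141082025 *sqrt(30)/442368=-1746.82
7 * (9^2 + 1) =574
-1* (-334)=334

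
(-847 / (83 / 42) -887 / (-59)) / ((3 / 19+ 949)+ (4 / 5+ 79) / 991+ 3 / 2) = -381333381050 / 876634187689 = -0.43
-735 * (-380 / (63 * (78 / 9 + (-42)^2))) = 6650 / 2659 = 2.50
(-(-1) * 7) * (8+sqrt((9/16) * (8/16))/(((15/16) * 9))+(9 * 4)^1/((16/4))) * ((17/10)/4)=119 * sqrt(2)/900+2023/40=50.76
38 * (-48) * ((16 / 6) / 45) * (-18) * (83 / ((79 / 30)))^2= 12062914560 / 6241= 1932849.63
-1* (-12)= 12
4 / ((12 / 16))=16 / 3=5.33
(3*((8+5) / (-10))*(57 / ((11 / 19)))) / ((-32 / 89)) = 3759093 / 3520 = 1067.92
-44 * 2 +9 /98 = -8615 /98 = -87.91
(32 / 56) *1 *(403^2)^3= 17135243019935716 / 7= 2447891859990816.57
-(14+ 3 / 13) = -185 / 13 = -14.23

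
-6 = -6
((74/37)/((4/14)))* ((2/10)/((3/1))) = 7/15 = 0.47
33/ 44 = 3/ 4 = 0.75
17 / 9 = 1.89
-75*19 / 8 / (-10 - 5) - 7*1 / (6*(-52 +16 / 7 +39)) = 21571 / 1800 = 11.98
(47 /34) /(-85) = -47 /2890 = -0.02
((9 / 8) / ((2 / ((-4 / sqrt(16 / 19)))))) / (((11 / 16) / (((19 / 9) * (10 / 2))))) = -95 * sqrt(19) / 11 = -37.65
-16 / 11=-1.45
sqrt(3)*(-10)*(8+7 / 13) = -1110*sqrt(3) / 13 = -147.89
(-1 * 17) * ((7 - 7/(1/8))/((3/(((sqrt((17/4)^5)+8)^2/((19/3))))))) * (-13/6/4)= -5361773599/155648 - 3129581 * sqrt(17)/912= -48596.75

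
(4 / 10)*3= 6 / 5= 1.20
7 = 7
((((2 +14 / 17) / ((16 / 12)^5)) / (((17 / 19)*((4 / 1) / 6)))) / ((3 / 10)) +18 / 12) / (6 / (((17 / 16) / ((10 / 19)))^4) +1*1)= 521892990033 / 135466973632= 3.85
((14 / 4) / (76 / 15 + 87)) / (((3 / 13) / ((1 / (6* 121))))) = 455 / 2005212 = 0.00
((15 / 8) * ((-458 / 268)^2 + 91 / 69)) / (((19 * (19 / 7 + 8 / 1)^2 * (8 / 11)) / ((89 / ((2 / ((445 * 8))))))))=896992123643 / 1129935168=793.84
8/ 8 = 1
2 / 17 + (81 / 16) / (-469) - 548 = -69893633 / 127568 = -547.89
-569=-569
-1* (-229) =229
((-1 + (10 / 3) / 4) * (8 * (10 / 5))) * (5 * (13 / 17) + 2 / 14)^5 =-187413115437056 / 71590609797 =-2617.84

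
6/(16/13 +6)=39/47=0.83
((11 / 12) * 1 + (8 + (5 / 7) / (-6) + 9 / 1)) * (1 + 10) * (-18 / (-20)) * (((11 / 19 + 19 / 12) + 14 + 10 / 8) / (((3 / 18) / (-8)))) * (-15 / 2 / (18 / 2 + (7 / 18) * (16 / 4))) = 528821865 / 5054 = 104634.32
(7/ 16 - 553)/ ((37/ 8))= -8841/ 74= -119.47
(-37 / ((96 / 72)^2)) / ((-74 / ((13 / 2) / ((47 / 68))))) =1989 / 752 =2.64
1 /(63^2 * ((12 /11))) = 11 /47628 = 0.00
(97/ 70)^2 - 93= -446291/ 4900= -91.08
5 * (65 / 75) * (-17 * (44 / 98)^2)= -106964 / 7203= -14.85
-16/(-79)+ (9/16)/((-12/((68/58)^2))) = 146803/1063024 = 0.14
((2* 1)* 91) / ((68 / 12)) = 546 / 17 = 32.12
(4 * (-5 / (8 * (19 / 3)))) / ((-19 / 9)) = 135 / 722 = 0.19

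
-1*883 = -883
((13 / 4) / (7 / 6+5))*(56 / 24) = 91 / 74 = 1.23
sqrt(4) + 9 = 11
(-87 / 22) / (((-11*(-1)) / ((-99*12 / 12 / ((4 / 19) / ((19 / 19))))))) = 14877 / 88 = 169.06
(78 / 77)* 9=702 / 77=9.12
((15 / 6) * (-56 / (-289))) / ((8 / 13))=455 / 578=0.79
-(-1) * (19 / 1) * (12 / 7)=228 / 7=32.57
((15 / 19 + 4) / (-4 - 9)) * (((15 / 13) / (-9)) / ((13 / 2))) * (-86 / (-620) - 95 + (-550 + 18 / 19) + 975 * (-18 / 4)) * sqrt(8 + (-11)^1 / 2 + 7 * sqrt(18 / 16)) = -103722598 * sqrt(10 + 21 * sqrt(2)) / 5673837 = -115.18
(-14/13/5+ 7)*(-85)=-7497/13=-576.69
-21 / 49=-3 / 7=-0.43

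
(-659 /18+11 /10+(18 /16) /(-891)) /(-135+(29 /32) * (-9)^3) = 562516 /12603195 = 0.04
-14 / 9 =-1.56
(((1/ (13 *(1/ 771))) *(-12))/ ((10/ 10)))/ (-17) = 9252/ 221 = 41.86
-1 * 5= -5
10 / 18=5 / 9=0.56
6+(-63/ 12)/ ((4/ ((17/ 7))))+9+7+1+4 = 381/ 16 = 23.81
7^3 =343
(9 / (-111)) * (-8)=0.65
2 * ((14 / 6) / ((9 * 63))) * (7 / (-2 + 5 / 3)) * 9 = -14 / 9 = -1.56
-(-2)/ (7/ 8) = 16/ 7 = 2.29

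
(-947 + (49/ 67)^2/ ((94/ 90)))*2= -399385712/ 210983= -1892.98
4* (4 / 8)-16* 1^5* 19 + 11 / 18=-5425 / 18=-301.39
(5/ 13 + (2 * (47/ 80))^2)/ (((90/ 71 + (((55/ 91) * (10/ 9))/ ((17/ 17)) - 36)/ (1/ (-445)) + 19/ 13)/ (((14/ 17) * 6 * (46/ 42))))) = 3777408243/ 6217433303600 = 0.00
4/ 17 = 0.24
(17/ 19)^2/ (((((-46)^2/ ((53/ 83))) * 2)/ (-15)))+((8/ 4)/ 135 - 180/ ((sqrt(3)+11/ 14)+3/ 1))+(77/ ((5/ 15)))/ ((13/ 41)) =35280 * sqrt(3)/ 2221+330372373376065571/ 494261329072680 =695.93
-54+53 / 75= -3997 / 75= -53.29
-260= -260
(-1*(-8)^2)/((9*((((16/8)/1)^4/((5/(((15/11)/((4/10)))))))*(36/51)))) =-374/405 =-0.92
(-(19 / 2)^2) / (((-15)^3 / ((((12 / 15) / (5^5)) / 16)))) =361 / 843750000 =0.00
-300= -300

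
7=7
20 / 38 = 10 / 19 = 0.53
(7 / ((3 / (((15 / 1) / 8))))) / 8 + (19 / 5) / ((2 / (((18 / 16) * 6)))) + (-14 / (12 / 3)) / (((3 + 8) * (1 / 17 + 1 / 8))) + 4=275281 / 17600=15.64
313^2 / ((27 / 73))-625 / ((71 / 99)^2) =35886514342 / 136107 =263663.99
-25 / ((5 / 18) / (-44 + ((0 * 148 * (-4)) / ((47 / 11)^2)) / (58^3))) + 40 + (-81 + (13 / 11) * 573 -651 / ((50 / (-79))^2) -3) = 81620699 / 27500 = 2968.03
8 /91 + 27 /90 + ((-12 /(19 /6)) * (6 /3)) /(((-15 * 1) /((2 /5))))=0.59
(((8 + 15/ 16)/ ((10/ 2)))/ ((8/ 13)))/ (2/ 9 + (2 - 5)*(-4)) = 1521/ 6400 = 0.24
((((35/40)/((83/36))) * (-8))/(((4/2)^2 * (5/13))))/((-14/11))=1287/830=1.55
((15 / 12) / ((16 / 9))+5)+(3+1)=621 / 64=9.70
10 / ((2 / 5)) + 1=26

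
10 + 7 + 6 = 23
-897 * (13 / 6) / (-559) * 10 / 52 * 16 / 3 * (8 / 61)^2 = 29440 / 480009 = 0.06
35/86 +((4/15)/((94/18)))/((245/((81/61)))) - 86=-25852300483/302038450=-85.59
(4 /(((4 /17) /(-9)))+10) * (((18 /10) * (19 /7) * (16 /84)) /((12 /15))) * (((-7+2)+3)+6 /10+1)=16302 /245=66.54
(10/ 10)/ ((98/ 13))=13/ 98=0.13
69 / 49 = 1.41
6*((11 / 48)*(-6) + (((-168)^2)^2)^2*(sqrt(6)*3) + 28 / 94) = -1215 / 188 + 11422121062268141568*sqrt(6) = 27978368382853511068.68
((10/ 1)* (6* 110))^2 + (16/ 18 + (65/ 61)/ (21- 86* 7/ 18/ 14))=1602267514802/ 36783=43560000.95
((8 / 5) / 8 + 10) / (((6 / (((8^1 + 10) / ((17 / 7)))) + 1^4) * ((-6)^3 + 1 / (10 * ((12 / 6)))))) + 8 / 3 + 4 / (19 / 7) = 144694 / 35169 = 4.11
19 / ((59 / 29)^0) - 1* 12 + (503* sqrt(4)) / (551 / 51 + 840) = 355043 / 43391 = 8.18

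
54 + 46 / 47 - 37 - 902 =-41549 / 47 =-884.02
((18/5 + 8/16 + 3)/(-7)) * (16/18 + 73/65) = -2.04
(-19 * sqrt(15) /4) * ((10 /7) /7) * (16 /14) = -380 * sqrt(15) /343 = -4.29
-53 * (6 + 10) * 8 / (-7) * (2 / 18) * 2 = 13568 / 63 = 215.37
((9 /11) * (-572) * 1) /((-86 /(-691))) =-161694 /43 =-3760.33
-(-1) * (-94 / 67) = -94 / 67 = -1.40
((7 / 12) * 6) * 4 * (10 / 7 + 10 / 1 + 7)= 258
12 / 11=1.09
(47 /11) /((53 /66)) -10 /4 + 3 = 617 /106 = 5.82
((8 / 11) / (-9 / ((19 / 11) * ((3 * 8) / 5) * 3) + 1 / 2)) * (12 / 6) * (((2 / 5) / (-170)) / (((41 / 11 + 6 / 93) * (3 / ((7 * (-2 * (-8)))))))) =-1206272 / 4945725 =-0.24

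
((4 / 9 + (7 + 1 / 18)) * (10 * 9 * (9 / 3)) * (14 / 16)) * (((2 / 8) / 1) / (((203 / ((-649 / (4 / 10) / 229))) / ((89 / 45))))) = -12996225 / 425024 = -30.58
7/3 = 2.33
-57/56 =-1.02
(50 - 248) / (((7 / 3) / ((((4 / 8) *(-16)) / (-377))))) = -4752 / 2639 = -1.80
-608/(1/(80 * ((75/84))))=-304000/7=-43428.57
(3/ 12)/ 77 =1/ 308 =0.00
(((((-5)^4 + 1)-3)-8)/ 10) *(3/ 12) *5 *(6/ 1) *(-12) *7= -38745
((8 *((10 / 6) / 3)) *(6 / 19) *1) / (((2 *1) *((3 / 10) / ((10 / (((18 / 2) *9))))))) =0.29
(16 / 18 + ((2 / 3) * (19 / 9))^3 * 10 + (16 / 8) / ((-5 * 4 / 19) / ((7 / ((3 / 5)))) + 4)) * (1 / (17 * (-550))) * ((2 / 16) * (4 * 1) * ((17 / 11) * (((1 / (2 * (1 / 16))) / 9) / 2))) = -149833999 / 139326115500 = -0.00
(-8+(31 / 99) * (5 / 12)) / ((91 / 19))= -177631 / 108108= -1.64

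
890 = 890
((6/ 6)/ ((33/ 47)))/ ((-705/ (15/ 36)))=-1/ 1188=-0.00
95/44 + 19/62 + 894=1222779/1364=896.47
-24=-24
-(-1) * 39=39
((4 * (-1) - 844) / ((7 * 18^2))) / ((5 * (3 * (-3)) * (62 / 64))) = 6784 / 790965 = 0.01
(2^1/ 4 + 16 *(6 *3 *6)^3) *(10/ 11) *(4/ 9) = 806215700/ 99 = 8143592.93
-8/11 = -0.73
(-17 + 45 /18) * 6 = -87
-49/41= -1.20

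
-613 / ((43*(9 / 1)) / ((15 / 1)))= -3065 / 129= -23.76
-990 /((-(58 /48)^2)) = 570240 /841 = 678.05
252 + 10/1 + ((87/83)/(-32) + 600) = 2289385/2656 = 861.97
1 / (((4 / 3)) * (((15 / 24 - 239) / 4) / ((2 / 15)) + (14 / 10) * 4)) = -240 / 141233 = -0.00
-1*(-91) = 91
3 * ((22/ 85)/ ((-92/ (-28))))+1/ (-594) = 272473/ 1161270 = 0.23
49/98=1/2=0.50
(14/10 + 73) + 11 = 427/5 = 85.40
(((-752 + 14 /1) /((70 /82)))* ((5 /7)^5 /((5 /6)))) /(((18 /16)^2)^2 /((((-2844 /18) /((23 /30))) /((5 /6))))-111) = 19582009344000 /11269180408997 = 1.74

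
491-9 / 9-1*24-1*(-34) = 500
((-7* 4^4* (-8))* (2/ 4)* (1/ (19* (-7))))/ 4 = -256/ 19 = -13.47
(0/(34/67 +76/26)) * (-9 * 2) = 0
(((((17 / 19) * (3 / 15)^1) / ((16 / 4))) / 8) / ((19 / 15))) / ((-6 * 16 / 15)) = -255 / 369664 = -0.00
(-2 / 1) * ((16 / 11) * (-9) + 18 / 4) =189 / 11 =17.18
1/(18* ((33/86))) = 43/297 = 0.14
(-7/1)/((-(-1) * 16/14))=-49/8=-6.12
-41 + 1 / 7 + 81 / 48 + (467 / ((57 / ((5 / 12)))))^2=-22528673 / 818748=-27.52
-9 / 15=-3 / 5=-0.60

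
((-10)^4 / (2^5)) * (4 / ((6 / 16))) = 10000 / 3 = 3333.33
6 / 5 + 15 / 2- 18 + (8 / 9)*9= -13 / 10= -1.30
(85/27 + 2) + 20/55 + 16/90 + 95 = 149524/1485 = 100.69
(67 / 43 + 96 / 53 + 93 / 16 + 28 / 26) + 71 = 38519311 / 474032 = 81.26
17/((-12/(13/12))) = -221/144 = -1.53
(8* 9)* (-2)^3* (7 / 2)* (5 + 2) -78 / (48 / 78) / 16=-903675 / 64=-14119.92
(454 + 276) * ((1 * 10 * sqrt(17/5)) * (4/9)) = 5840 * sqrt(85)/9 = 5982.46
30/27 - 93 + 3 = -88.89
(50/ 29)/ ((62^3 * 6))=25/ 20734536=0.00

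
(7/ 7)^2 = 1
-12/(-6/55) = 110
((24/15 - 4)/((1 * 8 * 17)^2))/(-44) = 3/1017280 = 0.00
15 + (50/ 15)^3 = 1405/ 27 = 52.04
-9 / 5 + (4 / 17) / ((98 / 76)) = -6737 / 4165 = -1.62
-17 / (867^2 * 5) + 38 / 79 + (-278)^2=1349828719211 / 17465715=77284.48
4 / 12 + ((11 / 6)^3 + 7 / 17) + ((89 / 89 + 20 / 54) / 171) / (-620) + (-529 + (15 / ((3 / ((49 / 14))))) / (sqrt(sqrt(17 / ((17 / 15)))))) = -50813399383 / 97326360 + 7*15^(3 / 4) / 6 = -513.20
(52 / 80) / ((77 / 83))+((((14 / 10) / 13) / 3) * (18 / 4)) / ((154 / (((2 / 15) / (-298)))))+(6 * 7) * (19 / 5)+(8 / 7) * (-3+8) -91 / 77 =614617362 / 3728725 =164.83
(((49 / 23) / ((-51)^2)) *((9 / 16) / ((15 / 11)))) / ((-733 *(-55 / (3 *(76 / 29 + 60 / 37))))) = 27881 / 261396266150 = 0.00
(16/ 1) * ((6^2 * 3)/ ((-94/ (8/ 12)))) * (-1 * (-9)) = -5184/ 47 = -110.30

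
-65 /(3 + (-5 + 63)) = -65 /61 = -1.07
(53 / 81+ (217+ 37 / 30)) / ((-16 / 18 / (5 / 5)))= -177299 / 720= -246.25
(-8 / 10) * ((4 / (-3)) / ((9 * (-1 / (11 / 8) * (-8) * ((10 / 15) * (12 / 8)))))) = 11 / 540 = 0.02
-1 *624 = -624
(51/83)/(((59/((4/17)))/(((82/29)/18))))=164/426039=0.00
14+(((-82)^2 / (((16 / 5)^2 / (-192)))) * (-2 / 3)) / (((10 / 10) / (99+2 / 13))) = 108340632 / 13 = 8333894.77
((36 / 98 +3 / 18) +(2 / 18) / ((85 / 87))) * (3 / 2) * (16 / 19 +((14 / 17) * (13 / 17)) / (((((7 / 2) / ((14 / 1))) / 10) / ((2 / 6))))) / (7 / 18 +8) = 3695297856 / 3453372265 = 1.07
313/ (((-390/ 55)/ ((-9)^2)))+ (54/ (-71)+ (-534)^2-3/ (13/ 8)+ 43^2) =523206187/ 1846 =283426.97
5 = 5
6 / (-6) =-1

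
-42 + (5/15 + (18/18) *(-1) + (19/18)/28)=-21485/504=-42.63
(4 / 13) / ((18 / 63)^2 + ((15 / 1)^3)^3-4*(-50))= 196 / 24488420049327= 0.00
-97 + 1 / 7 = -678 / 7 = -96.86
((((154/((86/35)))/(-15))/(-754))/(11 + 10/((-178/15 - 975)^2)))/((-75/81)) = -1062993852459/1953765241221950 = -0.00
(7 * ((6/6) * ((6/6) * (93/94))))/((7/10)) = 465/47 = 9.89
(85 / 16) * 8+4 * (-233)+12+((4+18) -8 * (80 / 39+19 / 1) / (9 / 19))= -850145 / 702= -1211.03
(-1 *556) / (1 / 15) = -8340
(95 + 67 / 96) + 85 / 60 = 9323 / 96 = 97.11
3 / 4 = 0.75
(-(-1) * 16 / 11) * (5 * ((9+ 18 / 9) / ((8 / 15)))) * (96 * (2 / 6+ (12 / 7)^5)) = 3663854400 / 16807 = 217995.74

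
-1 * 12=-12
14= 14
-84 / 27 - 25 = -253 / 9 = -28.11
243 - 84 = 159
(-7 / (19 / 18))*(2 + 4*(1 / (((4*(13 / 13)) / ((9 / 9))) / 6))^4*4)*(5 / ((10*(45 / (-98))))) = 56938 / 95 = 599.35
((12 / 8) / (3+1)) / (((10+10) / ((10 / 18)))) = 0.01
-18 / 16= -9 / 8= -1.12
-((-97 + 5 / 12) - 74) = 170.58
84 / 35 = 12 / 5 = 2.40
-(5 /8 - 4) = 27 /8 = 3.38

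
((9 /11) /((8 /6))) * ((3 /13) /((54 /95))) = 285 /1144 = 0.25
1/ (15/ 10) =2/ 3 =0.67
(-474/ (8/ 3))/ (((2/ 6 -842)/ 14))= 2.96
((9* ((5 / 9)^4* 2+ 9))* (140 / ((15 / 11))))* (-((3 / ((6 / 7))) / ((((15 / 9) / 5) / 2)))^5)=-312141150244 / 9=-34682350027.11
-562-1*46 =-608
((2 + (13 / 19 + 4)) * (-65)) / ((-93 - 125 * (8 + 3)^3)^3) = 8255 / 87648782208649408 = 0.00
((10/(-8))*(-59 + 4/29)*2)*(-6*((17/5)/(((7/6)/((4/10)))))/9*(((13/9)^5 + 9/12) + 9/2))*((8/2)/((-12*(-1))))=-26360869273/59934735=-439.83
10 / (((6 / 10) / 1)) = 50 / 3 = 16.67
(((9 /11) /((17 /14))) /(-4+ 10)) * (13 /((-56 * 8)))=-39 /11968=-0.00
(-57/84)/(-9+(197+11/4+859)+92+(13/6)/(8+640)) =-18468/31073959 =-0.00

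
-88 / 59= -1.49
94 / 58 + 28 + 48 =2251 / 29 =77.62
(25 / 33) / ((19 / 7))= 175 / 627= 0.28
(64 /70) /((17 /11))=352 /595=0.59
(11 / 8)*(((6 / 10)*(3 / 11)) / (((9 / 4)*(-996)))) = -1 / 9960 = -0.00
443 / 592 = 0.75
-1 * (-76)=76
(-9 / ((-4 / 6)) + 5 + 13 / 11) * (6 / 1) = 1299 / 11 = 118.09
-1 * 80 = -80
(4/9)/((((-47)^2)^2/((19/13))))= 76/570922677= 0.00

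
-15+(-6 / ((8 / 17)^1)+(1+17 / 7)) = -681 / 28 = -24.32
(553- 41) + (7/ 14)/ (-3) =3071/ 6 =511.83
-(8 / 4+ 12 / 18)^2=-64 / 9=-7.11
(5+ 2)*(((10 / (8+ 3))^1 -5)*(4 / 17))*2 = -2520 / 187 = -13.48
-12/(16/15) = -45/4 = -11.25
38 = 38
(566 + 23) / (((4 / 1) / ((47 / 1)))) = 27683 / 4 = 6920.75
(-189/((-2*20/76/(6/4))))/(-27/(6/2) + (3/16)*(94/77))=-553014/9005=-61.41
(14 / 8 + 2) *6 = 45 / 2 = 22.50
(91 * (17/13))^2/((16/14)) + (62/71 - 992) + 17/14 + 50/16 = 11335663/994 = 11404.09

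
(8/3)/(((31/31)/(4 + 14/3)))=208/9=23.11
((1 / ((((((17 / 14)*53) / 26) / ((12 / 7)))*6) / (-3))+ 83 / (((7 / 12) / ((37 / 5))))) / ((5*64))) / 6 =2766061 / 5045600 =0.55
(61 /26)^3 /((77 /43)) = 9760183 /1353352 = 7.21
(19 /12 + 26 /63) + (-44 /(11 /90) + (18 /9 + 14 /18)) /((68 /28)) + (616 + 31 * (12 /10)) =10883599 /21420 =508.10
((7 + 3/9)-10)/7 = -8/21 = -0.38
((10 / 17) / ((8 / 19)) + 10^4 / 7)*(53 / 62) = 36075245 / 29512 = 1222.39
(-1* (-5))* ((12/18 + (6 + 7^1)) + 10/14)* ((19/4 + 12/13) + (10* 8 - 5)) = 3167225/546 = 5800.78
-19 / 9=-2.11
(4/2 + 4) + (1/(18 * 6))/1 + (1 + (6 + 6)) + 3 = 2377/108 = 22.01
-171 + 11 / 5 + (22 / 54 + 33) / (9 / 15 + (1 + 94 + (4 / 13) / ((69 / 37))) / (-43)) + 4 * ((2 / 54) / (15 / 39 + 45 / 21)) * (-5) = -8333817119 / 43907805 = -189.80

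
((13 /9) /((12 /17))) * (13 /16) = 2873 /1728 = 1.66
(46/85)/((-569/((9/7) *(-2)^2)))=-0.00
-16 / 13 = -1.23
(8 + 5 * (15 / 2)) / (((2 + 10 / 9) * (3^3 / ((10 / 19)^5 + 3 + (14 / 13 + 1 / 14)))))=1887654745 / 831969264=2.27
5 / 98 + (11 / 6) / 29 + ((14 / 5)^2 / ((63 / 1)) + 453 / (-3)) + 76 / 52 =-620553331 / 4156425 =-149.30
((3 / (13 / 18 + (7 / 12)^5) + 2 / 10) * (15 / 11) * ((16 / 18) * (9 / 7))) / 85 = 94295976 / 1286216855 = 0.07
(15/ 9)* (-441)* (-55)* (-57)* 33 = -76039425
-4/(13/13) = -4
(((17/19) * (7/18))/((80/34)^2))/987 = 4913/77155200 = 0.00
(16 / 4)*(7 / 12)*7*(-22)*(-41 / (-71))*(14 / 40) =-154693 / 2130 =-72.63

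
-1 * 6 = -6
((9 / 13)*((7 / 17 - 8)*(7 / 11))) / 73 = -0.05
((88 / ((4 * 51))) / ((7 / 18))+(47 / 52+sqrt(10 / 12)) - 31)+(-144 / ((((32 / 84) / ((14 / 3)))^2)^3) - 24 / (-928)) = -486607781.21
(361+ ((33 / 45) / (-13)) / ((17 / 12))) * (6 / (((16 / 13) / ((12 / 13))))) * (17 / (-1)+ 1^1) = -25989.13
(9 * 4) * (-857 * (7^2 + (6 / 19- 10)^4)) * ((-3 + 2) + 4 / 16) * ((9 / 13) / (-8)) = -240033114950715 / 13553384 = -17710198.05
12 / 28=3 / 7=0.43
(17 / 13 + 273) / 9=3566 / 117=30.48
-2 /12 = -0.17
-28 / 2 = -14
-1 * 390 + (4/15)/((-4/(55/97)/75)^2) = -13543665/37636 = -359.86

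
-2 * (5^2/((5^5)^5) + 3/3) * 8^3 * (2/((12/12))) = -24414062500000002048/11920928955078125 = -2048.00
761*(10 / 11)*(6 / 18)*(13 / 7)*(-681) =-22457110 / 77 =-291650.78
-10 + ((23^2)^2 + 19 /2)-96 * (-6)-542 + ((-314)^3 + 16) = -61358507 /2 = -30679253.50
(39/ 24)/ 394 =13/ 3152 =0.00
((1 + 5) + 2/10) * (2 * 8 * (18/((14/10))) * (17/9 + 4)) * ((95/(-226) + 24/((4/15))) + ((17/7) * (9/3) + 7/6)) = 12230754880/16611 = 736304.55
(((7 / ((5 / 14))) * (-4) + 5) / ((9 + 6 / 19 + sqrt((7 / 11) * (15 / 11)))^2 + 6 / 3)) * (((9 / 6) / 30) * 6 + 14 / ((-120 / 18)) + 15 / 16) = 1082926166322297 / 1476088877719600-40919213693259 * sqrt(105) / 2952177755439200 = 0.59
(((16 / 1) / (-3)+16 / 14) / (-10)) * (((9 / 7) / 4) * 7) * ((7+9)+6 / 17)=9174 / 595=15.42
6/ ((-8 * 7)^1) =-3/ 28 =-0.11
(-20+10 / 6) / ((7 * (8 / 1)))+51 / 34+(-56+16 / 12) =-8987 / 168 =-53.49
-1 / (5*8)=-1 / 40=-0.02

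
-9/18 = -1/2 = -0.50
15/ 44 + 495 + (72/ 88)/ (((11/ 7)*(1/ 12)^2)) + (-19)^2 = 450757/ 484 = 931.32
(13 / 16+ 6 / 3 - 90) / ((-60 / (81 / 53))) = 7533 / 3392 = 2.22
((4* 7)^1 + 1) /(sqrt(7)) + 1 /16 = 1 /16 + 29* sqrt(7) /7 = 11.02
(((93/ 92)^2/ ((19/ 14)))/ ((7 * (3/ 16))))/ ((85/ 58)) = 334428/ 854335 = 0.39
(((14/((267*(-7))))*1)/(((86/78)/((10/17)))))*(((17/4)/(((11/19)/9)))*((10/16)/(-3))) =18525/336776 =0.06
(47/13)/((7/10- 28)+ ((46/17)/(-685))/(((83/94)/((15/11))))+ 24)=-999397190/913902093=-1.09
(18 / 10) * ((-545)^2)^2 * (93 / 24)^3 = 4730898121144875 / 512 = 9240035392861.08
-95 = -95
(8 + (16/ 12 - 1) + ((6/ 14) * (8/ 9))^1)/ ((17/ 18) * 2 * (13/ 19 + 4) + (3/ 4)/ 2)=83448/ 88319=0.94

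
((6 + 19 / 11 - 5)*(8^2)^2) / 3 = 40960 / 11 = 3723.64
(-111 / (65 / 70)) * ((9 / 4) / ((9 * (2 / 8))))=-119.54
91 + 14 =105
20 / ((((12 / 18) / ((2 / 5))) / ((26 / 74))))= 156 / 37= 4.22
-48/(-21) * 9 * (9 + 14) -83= 390.14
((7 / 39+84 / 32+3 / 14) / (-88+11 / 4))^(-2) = 34665226596 / 43467649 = 797.49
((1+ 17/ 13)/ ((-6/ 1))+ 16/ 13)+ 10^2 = 1311/ 13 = 100.85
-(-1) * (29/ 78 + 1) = 107/ 78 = 1.37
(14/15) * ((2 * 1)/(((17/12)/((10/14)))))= 16/17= 0.94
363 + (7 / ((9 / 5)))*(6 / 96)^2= 836387 / 2304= 363.02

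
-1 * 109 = -109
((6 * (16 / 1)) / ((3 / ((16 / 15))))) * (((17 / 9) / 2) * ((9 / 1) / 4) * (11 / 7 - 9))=-56576 / 105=-538.82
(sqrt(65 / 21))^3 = 65 * sqrt(1365) / 441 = 5.45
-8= -8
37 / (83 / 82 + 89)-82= -602208 / 7381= -81.59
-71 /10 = -7.10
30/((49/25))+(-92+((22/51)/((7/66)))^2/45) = -76.33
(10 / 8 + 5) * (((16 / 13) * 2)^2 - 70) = -135075 / 338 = -399.63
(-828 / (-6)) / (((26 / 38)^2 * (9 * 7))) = 16606 / 3549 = 4.68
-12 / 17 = -0.71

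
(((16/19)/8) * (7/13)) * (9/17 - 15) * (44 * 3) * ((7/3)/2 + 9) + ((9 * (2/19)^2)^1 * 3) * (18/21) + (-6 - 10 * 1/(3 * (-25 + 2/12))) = -92057923982/83211583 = -1106.31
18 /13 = 1.38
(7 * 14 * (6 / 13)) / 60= 49 / 65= 0.75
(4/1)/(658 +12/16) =16/2635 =0.01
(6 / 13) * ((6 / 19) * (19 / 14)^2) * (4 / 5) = 684 / 3185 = 0.21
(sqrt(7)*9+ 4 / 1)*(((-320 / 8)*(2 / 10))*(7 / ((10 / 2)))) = -504*sqrt(7) / 5 - 224 / 5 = -311.49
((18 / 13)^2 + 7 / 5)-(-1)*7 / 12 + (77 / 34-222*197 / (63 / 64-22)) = 96783378209 / 46370220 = 2087.19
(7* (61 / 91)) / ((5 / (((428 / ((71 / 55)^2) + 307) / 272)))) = 173379507 / 89124880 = 1.95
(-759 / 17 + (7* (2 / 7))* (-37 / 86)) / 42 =-16633 / 15351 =-1.08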